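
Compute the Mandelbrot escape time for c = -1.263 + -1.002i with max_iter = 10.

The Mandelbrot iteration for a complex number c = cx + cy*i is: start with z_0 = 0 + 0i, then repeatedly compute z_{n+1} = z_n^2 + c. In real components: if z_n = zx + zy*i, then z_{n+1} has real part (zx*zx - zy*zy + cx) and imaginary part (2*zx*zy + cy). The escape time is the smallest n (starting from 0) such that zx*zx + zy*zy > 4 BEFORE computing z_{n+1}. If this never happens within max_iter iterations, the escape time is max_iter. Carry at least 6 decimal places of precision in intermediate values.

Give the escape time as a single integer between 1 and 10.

z_0 = 0 + 0i, c = -1.2630 + -1.0020i
Iter 1: z = -1.2630 + -1.0020i, |z|^2 = 2.5992
Iter 2: z = -0.6718 + 1.5291i, |z|^2 = 2.7894
Iter 3: z = -3.1496 + -3.0565i, |z|^2 = 19.2627
Escaped at iteration 3

Answer: 3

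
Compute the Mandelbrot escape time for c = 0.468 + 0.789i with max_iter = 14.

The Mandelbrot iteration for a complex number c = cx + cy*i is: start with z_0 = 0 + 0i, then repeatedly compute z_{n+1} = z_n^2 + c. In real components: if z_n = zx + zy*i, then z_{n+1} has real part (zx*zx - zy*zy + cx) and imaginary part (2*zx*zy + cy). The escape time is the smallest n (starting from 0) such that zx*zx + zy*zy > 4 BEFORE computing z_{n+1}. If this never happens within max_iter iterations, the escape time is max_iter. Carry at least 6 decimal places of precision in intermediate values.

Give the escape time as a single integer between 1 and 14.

z_0 = 0 + 0i, c = 0.4680 + 0.7890i
Iter 1: z = 0.4680 + 0.7890i, |z|^2 = 0.8415
Iter 2: z = 0.0645 + 1.5275i, |z|^2 = 2.3374
Iter 3: z = -1.8611 + 0.9861i, |z|^2 = 4.4360
Escaped at iteration 3

Answer: 3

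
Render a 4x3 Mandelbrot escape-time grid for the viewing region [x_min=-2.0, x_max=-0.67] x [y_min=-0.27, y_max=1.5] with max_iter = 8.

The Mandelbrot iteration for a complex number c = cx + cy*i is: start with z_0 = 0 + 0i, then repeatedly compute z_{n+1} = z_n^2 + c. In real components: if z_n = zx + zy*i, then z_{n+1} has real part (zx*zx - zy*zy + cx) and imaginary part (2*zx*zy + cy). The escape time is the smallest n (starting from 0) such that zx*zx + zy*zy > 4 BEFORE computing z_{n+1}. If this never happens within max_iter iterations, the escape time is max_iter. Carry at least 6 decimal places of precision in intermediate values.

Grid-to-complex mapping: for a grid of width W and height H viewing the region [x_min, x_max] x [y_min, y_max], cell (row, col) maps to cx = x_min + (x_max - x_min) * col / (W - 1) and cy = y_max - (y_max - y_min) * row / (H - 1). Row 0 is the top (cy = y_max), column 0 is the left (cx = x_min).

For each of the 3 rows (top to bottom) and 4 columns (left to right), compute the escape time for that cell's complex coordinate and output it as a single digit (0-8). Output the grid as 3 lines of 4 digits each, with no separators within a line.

Answer: 1122
1347
1588

Derivation:
(row=0, col=0): c = -2.0000 + 1.5000i → escape time 1
(row=0, col=1): c = -1.5567 + 1.5000i → escape time 1
(row=0, col=2): c = -1.1133 + 1.5000i → escape time 2
(row=0, col=3): c = -0.6700 + 1.5000i → escape time 2
(row=1, col=0): c = -2.0000 + 0.6150i → escape time 1
(row=1, col=1): c = -1.5567 + 0.6150i → escape time 3
(row=1, col=2): c = -1.1133 + 0.6150i → escape time 4
(row=1, col=3): c = -0.6700 + 0.6150i → escape time 7
(row=2, col=0): c = -2.0000 + -0.2700i → escape time 1
(row=2, col=1): c = -1.5567 + -0.2700i → escape time 5
(row=2, col=2): c = -1.1133 + -0.2700i → escape time 8
(row=2, col=3): c = -0.6700 + -0.2700i → escape time 8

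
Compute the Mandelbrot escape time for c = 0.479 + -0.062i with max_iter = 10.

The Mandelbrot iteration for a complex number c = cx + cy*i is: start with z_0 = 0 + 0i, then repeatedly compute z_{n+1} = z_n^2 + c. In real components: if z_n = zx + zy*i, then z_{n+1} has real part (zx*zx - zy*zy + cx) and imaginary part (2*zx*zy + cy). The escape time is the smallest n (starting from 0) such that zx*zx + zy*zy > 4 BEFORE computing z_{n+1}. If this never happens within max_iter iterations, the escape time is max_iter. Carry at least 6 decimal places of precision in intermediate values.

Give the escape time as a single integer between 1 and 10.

z_0 = 0 + 0i, c = 0.4790 + -0.0620i
Iter 1: z = 0.4790 + -0.0620i, |z|^2 = 0.2333
Iter 2: z = 0.7046 + -0.1214i, |z|^2 = 0.5112
Iter 3: z = 0.9607 + -0.2331i, |z|^2 = 0.9773
Iter 4: z = 1.3477 + -0.5098i, |z|^2 = 2.0761
Iter 5: z = 2.0353 + -1.4362i, |z|^2 = 6.2048
Escaped at iteration 5

Answer: 5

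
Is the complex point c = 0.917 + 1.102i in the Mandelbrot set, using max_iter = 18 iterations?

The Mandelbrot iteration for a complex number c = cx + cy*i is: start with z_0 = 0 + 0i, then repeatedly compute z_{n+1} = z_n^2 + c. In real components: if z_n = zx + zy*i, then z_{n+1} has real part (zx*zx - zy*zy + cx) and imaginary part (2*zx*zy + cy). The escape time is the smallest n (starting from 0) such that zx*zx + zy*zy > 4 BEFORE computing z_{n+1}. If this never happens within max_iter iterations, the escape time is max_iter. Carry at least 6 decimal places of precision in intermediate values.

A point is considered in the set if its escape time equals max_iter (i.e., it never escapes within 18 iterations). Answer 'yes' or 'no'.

Answer: no

Derivation:
z_0 = 0 + 0i, c = 0.9170 + 1.1020i
Iter 1: z = 0.9170 + 1.1020i, |z|^2 = 2.0553
Iter 2: z = 0.5435 + 3.1231i, |z|^2 = 10.0489
Escaped at iteration 2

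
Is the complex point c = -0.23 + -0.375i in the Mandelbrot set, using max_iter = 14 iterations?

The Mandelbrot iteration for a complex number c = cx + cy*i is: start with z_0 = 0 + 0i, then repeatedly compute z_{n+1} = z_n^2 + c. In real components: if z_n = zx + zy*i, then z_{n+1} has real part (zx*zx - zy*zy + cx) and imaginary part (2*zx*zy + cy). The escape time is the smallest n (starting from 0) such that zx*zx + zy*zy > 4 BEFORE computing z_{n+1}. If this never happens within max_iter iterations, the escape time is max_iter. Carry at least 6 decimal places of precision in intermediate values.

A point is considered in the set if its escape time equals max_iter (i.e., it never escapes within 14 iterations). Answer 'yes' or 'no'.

Answer: yes

Derivation:
z_0 = 0 + 0i, c = -0.2300 + -0.3750i
Iter 1: z = -0.2300 + -0.3750i, |z|^2 = 0.1935
Iter 2: z = -0.3177 + -0.2025i, |z|^2 = 0.1420
Iter 3: z = -0.1701 + -0.2463i, |z|^2 = 0.0896
Iter 4: z = -0.2618 + -0.2912i, |z|^2 = 0.1533
Iter 5: z = -0.2463 + -0.2225i, |z|^2 = 0.1102
Iter 6: z = -0.2189 + -0.2654i, |z|^2 = 0.1183
Iter 7: z = -0.2525 + -0.2588i, |z|^2 = 0.1308
Iter 8: z = -0.2332 + -0.2443i, |z|^2 = 0.1141
Iter 9: z = -0.2353 + -0.2611i, |z|^2 = 0.1235
Iter 10: z = -0.2428 + -0.2522i, |z|^2 = 0.1225
Iter 11: z = -0.2346 + -0.2526i, |z|^2 = 0.1188
Iter 12: z = -0.2387 + -0.2565i, |z|^2 = 0.1228
Iter 13: z = -0.2388 + -0.2525i, |z|^2 = 0.1208
Did not escape in 14 iterations → in set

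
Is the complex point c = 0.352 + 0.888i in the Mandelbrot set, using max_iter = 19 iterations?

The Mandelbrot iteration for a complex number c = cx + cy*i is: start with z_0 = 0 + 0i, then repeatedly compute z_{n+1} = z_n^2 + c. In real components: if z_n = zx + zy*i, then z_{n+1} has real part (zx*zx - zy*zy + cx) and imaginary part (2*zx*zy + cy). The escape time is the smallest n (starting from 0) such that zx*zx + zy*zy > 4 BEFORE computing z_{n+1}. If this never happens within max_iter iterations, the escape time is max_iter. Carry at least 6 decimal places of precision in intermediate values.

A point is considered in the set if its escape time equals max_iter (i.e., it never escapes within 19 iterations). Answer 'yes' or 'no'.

Answer: no

Derivation:
z_0 = 0 + 0i, c = 0.3520 + 0.8880i
Iter 1: z = 0.3520 + 0.8880i, |z|^2 = 0.9124
Iter 2: z = -0.3126 + 1.5132i, |z|^2 = 2.3874
Iter 3: z = -1.8399 + -0.0581i, |z|^2 = 3.3886
Iter 4: z = 3.7338 + 1.1020i, |z|^2 = 15.1555
Escaped at iteration 4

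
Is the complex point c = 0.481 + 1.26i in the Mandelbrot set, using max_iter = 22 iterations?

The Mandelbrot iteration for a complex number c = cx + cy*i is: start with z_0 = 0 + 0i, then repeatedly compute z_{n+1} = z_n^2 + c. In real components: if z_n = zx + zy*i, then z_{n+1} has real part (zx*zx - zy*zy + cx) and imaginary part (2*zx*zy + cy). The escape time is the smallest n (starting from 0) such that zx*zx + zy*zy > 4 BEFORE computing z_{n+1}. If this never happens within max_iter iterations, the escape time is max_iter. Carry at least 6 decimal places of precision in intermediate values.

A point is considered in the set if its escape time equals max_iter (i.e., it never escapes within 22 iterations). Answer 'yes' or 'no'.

z_0 = 0 + 0i, c = 0.4810 + 1.2600i
Iter 1: z = 0.4810 + 1.2600i, |z|^2 = 1.8190
Iter 2: z = -0.8752 + 2.4721i, |z|^2 = 6.8774
Escaped at iteration 2

Answer: no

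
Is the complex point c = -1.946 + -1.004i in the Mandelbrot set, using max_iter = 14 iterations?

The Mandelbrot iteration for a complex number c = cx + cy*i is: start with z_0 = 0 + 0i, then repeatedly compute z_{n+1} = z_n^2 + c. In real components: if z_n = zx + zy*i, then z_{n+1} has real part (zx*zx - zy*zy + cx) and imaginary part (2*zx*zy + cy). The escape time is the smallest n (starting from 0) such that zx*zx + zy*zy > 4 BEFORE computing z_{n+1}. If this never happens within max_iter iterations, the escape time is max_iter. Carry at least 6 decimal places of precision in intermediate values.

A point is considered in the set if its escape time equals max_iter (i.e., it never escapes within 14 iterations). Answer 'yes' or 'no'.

Answer: no

Derivation:
z_0 = 0 + 0i, c = -1.9460 + -1.0040i
Iter 1: z = -1.9460 + -1.0040i, |z|^2 = 4.7949
Escaped at iteration 1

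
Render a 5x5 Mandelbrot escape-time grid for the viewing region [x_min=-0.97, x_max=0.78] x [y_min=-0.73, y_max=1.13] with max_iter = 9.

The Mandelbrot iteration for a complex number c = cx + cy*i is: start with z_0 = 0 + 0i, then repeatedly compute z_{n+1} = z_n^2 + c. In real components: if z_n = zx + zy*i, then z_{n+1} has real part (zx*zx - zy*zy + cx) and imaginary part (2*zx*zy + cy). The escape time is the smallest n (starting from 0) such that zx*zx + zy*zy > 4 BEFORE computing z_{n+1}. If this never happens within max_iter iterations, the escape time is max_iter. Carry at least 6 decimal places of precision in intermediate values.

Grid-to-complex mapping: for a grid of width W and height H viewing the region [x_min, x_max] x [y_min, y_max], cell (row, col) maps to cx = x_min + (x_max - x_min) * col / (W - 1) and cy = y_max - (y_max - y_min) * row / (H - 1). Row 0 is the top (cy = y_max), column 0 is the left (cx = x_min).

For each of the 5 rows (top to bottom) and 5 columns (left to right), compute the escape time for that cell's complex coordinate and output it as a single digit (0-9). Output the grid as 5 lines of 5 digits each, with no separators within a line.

Answer: 33522
49993
99993
99993
46952

Derivation:
(row=0, col=0): c = -0.9700 + 1.1300i → escape time 3
(row=0, col=1): c = -0.5325 + 1.1300i → escape time 3
(row=0, col=2): c = -0.0950 + 1.1300i → escape time 5
(row=0, col=3): c = 0.3425 + 1.1300i → escape time 2
(row=0, col=4): c = 0.7800 + 1.1300i → escape time 2
(row=1, col=0): c = -0.9700 + 0.6650i → escape time 4
(row=1, col=1): c = -0.5325 + 0.6650i → escape time 9
(row=1, col=2): c = -0.0950 + 0.6650i → escape time 9
(row=1, col=3): c = 0.3425 + 0.6650i → escape time 9
(row=1, col=4): c = 0.7800 + 0.6650i → escape time 3
(row=2, col=0): c = -0.9700 + 0.2000i → escape time 9
(row=2, col=1): c = -0.5325 + 0.2000i → escape time 9
(row=2, col=2): c = -0.0950 + 0.2000i → escape time 9
(row=2, col=3): c = 0.3425 + 0.2000i → escape time 9
(row=2, col=4): c = 0.7800 + 0.2000i → escape time 3
(row=3, col=0): c = -0.9700 + -0.2650i → escape time 9
(row=3, col=1): c = -0.5325 + -0.2650i → escape time 9
(row=3, col=2): c = -0.0950 + -0.2650i → escape time 9
(row=3, col=3): c = 0.3425 + -0.2650i → escape time 9
(row=3, col=4): c = 0.7800 + -0.2650i → escape time 3
(row=4, col=0): c = -0.9700 + -0.7300i → escape time 4
(row=4, col=1): c = -0.5325 + -0.7300i → escape time 6
(row=4, col=2): c = -0.0950 + -0.7300i → escape time 9
(row=4, col=3): c = 0.3425 + -0.7300i → escape time 5
(row=4, col=4): c = 0.7800 + -0.7300i → escape time 2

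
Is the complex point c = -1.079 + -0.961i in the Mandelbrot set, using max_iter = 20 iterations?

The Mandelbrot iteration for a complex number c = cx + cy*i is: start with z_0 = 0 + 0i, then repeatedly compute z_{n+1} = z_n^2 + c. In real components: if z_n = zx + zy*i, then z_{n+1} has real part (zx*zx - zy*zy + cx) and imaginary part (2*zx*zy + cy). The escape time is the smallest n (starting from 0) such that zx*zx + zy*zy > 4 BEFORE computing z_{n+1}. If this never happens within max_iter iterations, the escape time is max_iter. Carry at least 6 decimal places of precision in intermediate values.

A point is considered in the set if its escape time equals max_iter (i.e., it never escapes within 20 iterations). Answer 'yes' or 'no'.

Answer: no

Derivation:
z_0 = 0 + 0i, c = -1.0790 + -0.9610i
Iter 1: z = -1.0790 + -0.9610i, |z|^2 = 2.0878
Iter 2: z = -0.8383 + 1.1128i, |z|^2 = 1.9411
Iter 3: z = -1.6147 + -2.8267i, |z|^2 = 10.5977
Escaped at iteration 3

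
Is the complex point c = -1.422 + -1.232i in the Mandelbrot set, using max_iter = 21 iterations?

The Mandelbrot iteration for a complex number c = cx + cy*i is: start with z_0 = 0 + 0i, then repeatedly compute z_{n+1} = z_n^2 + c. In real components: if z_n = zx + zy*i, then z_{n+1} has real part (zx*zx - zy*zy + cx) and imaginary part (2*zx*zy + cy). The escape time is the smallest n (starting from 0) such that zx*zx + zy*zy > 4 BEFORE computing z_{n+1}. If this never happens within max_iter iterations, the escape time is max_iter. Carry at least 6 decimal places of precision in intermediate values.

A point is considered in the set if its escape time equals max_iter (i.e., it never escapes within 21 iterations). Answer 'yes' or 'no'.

Answer: no

Derivation:
z_0 = 0 + 0i, c = -1.4220 + -1.2320i
Iter 1: z = -1.4220 + -1.2320i, |z|^2 = 3.5399
Iter 2: z = -0.9177 + 2.2718i, |z|^2 = 6.0034
Escaped at iteration 2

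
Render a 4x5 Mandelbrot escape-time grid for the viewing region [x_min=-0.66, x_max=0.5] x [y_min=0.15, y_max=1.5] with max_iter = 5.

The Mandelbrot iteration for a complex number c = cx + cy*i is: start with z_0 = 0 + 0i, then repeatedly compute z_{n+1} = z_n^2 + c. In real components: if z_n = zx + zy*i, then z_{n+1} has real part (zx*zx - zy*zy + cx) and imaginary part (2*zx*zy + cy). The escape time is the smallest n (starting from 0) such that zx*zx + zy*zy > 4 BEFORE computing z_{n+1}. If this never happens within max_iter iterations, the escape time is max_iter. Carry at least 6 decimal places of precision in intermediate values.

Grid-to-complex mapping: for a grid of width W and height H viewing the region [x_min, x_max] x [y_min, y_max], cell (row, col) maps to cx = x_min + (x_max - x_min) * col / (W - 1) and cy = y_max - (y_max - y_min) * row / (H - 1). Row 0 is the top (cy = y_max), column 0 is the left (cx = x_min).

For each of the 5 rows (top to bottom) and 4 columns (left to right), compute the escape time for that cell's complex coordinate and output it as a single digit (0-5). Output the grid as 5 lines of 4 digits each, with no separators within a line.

(row=0, col=0): c = -0.6600 + 1.5000i → escape time 2
(row=0, col=1): c = -0.2733 + 1.5000i → escape time 2
(row=0, col=2): c = 0.1133 + 1.5000i → escape time 2
(row=0, col=3): c = 0.5000 + 1.5000i → escape time 2
(row=1, col=0): c = -0.6600 + 1.1625i → escape time 3
(row=1, col=1): c = -0.2733 + 1.1625i → escape time 4
(row=1, col=2): c = 0.1133 + 1.1625i → escape time 3
(row=1, col=3): c = 0.5000 + 1.1625i → escape time 2
(row=2, col=0): c = -0.6600 + 0.8250i → escape time 4
(row=2, col=1): c = -0.2733 + 0.8250i → escape time 5
(row=2, col=2): c = 0.1133 + 0.8250i → escape time 5
(row=2, col=3): c = 0.5000 + 0.8250i → escape time 3
(row=3, col=0): c = -0.6600 + 0.4875i → escape time 5
(row=3, col=1): c = -0.2733 + 0.4875i → escape time 5
(row=3, col=2): c = 0.1133 + 0.4875i → escape time 5
(row=3, col=3): c = 0.5000 + 0.4875i → escape time 5
(row=4, col=0): c = -0.6600 + 0.1500i → escape time 5
(row=4, col=1): c = -0.2733 + 0.1500i → escape time 5
(row=4, col=2): c = 0.1133 + 0.1500i → escape time 5
(row=4, col=3): c = 0.5000 + 0.1500i → escape time 5

Answer: 2222
3432
4553
5555
5555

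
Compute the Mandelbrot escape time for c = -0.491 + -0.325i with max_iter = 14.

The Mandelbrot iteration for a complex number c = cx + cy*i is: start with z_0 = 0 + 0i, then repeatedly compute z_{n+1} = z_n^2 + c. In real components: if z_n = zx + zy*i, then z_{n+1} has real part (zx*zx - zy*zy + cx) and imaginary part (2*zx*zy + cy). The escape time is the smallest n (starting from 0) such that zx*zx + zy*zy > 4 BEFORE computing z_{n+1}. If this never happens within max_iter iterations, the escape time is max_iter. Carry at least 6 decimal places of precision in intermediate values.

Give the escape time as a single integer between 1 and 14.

Answer: 14

Derivation:
z_0 = 0 + 0i, c = -0.4910 + -0.3250i
Iter 1: z = -0.4910 + -0.3250i, |z|^2 = 0.3467
Iter 2: z = -0.3555 + -0.0059i, |z|^2 = 0.1264
Iter 3: z = -0.3646 + -0.3208i, |z|^2 = 0.2359
Iter 4: z = -0.4610 + -0.0910i, |z|^2 = 0.2208
Iter 5: z = -0.2868 + -0.2411i, |z|^2 = 0.1404
Iter 6: z = -0.4669 + -0.1867i, |z|^2 = 0.2528
Iter 7: z = -0.3079 + -0.1506i, |z|^2 = 0.1175
Iter 8: z = -0.4189 + -0.2322i, |z|^2 = 0.2294
Iter 9: z = -0.3695 + -0.1304i, |z|^2 = 0.1535
Iter 10: z = -0.3715 + -0.2286i, |z|^2 = 0.1903
Iter 11: z = -0.4052 + -0.1551i, |z|^2 = 0.1883
Iter 12: z = -0.3508 + -0.1993i, |z|^2 = 0.1628
Iter 13: z = -0.4076 + -0.1852i, |z|^2 = 0.2004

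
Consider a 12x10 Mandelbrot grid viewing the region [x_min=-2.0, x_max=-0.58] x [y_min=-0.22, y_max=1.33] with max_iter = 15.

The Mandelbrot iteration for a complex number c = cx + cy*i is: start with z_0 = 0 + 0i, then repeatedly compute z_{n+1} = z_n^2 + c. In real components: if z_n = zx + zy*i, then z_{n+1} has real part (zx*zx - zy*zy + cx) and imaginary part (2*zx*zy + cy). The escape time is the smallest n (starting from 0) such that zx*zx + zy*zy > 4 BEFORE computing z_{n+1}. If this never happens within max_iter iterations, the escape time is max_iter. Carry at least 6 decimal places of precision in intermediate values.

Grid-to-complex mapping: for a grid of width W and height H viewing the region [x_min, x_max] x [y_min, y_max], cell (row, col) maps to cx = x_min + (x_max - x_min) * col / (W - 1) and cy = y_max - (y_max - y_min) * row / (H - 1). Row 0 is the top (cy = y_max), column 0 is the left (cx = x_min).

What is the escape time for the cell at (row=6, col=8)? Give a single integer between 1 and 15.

z_0 = 0 + 0i, c = -0.9673 + 0.2967i
Iter 1: z = -0.9673 + 0.2967i, |z|^2 = 1.0236
Iter 2: z = -0.1197 + -0.2772i, |z|^2 = 0.0912
Iter 3: z = -1.0298 + 0.3630i, |z|^2 = 1.1923
Iter 4: z = -0.0385 + -0.4510i, |z|^2 = 0.2049
Iter 5: z = -1.1692 + 0.3314i, |z|^2 = 1.4769
Iter 6: z = 0.2899 + -0.4783i, |z|^2 = 0.3129
Iter 7: z = -1.1120 + 0.0193i, |z|^2 = 1.2369
Iter 8: z = 0.2689 + 0.2538i, |z|^2 = 0.1367
Iter 9: z = -0.9594 + 0.4332i, |z|^2 = 1.1080
Iter 10: z = -0.2345 + -0.5345i, |z|^2 = 0.3407
Iter 11: z = -1.1979 + 0.5474i, |z|^2 = 1.7346
Iter 12: z = 0.1681 + -1.0147i, |z|^2 = 1.0580
Iter 13: z = -1.9687 + -0.0445i, |z|^2 = 3.8779
Iter 14: z = 2.9066 + 0.4719i, |z|^2 = 8.6712
Escaped at iteration 14

Answer: 14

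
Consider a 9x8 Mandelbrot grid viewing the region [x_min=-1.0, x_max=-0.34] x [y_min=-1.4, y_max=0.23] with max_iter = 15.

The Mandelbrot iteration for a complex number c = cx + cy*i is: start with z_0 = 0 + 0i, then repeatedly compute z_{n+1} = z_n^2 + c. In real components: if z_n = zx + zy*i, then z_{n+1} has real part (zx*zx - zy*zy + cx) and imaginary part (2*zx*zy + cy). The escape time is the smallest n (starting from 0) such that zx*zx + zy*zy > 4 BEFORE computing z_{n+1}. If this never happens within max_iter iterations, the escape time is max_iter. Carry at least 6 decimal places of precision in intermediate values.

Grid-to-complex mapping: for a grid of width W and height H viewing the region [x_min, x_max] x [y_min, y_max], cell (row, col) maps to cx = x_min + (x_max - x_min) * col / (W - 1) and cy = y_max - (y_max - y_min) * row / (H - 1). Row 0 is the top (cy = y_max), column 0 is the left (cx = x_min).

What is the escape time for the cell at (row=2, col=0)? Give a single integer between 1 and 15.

Answer: 15

Derivation:
z_0 = 0 + 0i, c = -1.0000 + -0.2357i
Iter 1: z = -1.0000 + -0.2357i, |z|^2 = 1.0556
Iter 2: z = -0.0556 + 0.2357i, |z|^2 = 0.0586
Iter 3: z = -1.0525 + -0.2619i, |z|^2 = 1.1763
Iter 4: z = 0.0391 + 0.3156i, |z|^2 = 0.1011
Iter 5: z = -1.0981 + -0.2110i, |z|^2 = 1.2503
Iter 6: z = 0.1612 + 0.2277i, |z|^2 = 0.0779
Iter 7: z = -1.0259 + -0.1623i, |z|^2 = 1.0788
Iter 8: z = 0.0261 + 0.0973i, |z|^2 = 0.0101
Iter 9: z = -1.0088 + -0.2306i, |z|^2 = 1.0708
Iter 10: z = -0.0356 + 0.2296i, |z|^2 = 0.0540
Iter 11: z = -1.0515 + -0.2520i, |z|^2 = 1.1691
Iter 12: z = 0.0420 + 0.2943i, |z|^2 = 0.0884
Iter 13: z = -1.0849 + -0.2110i, |z|^2 = 1.2214
Iter 14: z = 0.1324 + 0.2220i, |z|^2 = 0.0668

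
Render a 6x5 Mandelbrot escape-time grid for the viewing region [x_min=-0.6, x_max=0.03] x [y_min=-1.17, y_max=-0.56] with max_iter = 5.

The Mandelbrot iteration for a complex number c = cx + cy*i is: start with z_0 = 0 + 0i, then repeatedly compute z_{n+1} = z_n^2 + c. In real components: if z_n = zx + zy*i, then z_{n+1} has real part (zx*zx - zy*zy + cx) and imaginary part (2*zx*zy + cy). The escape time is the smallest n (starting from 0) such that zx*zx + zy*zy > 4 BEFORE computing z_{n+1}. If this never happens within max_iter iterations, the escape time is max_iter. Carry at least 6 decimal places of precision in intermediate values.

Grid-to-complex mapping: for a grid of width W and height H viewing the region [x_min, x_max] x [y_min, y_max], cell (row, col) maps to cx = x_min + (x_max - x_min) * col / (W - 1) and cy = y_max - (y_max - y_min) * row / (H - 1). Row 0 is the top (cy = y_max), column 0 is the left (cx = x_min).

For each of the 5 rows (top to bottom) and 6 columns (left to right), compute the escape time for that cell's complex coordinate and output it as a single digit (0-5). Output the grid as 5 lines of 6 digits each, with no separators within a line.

Answer: 555555
555555
455555
445555
333443

Derivation:
(row=0, col=0): c = -0.6000 + -0.5600i → escape time 5
(row=0, col=1): c = -0.4740 + -0.5600i → escape time 5
(row=0, col=2): c = -0.3480 + -0.5600i → escape time 5
(row=0, col=3): c = -0.2220 + -0.5600i → escape time 5
(row=0, col=4): c = -0.0960 + -0.5600i → escape time 5
(row=0, col=5): c = 0.0300 + -0.5600i → escape time 5
(row=1, col=0): c = -0.6000 + -0.7125i → escape time 5
(row=1, col=1): c = -0.4740 + -0.7125i → escape time 5
(row=1, col=2): c = -0.3480 + -0.7125i → escape time 5
(row=1, col=3): c = -0.2220 + -0.7125i → escape time 5
(row=1, col=4): c = -0.0960 + -0.7125i → escape time 5
(row=1, col=5): c = 0.0300 + -0.7125i → escape time 5
(row=2, col=0): c = -0.6000 + -0.8650i → escape time 4
(row=2, col=1): c = -0.4740 + -0.8650i → escape time 5
(row=2, col=2): c = -0.3480 + -0.8650i → escape time 5
(row=2, col=3): c = -0.2220 + -0.8650i → escape time 5
(row=2, col=4): c = -0.0960 + -0.8650i → escape time 5
(row=2, col=5): c = 0.0300 + -0.8650i → escape time 5
(row=3, col=0): c = -0.6000 + -1.0175i → escape time 4
(row=3, col=1): c = -0.4740 + -1.0175i → escape time 4
(row=3, col=2): c = -0.3480 + -1.0175i → escape time 5
(row=3, col=3): c = -0.2220 + -1.0175i → escape time 5
(row=3, col=4): c = -0.0960 + -1.0175i → escape time 5
(row=3, col=5): c = 0.0300 + -1.0175i → escape time 5
(row=4, col=0): c = -0.6000 + -1.1700i → escape time 3
(row=4, col=1): c = -0.4740 + -1.1700i → escape time 3
(row=4, col=2): c = -0.3480 + -1.1700i → escape time 3
(row=4, col=3): c = -0.2220 + -1.1700i → escape time 4
(row=4, col=4): c = -0.0960 + -1.1700i → escape time 4
(row=4, col=5): c = 0.0300 + -1.1700i → escape time 3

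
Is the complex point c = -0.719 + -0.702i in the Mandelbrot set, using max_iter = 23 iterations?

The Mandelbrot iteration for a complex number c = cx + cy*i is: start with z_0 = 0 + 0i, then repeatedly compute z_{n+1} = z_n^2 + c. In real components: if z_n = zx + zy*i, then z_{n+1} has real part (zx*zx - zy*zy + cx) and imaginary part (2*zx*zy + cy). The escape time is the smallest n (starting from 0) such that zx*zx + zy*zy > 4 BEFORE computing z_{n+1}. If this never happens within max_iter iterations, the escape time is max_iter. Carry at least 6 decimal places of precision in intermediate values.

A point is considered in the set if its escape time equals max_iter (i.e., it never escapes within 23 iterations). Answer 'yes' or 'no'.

Answer: no

Derivation:
z_0 = 0 + 0i, c = -0.7190 + -0.7020i
Iter 1: z = -0.7190 + -0.7020i, |z|^2 = 1.0098
Iter 2: z = -0.6948 + 0.3075i, |z|^2 = 0.5773
Iter 3: z = -0.3307 + -1.1293i, |z|^2 = 1.3847
Iter 4: z = -1.8849 + 0.0450i, |z|^2 = 3.5550
Iter 5: z = 2.8319 + -0.8716i, |z|^2 = 8.7794
Escaped at iteration 5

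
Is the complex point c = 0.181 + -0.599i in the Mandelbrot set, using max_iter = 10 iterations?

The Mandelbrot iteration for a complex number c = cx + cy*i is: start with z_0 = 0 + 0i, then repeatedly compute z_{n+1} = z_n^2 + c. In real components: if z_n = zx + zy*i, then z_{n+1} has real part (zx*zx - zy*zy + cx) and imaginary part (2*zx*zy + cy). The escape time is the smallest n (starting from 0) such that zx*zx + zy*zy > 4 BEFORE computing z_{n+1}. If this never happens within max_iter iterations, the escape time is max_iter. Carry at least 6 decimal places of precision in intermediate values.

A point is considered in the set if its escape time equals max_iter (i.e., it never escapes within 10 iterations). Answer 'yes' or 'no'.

Answer: yes

Derivation:
z_0 = 0 + 0i, c = 0.1810 + -0.5990i
Iter 1: z = 0.1810 + -0.5990i, |z|^2 = 0.3916
Iter 2: z = -0.1450 + -0.8158i, |z|^2 = 0.6866
Iter 3: z = -0.4636 + -0.3623i, |z|^2 = 0.3462
Iter 4: z = 0.2646 + -0.2631i, |z|^2 = 0.1392
Iter 5: z = 0.1818 + -0.7382i, |z|^2 = 0.5780
Iter 6: z = -0.3309 + -0.8674i, |z|^2 = 0.8619
Iter 7: z = -0.4619 + -0.0249i, |z|^2 = 0.2140
Iter 8: z = 0.3937 + -0.5760i, |z|^2 = 0.4868
Iter 9: z = 0.0043 + -1.0526i, |z|^2 = 1.1079
Did not escape in 10 iterations → in set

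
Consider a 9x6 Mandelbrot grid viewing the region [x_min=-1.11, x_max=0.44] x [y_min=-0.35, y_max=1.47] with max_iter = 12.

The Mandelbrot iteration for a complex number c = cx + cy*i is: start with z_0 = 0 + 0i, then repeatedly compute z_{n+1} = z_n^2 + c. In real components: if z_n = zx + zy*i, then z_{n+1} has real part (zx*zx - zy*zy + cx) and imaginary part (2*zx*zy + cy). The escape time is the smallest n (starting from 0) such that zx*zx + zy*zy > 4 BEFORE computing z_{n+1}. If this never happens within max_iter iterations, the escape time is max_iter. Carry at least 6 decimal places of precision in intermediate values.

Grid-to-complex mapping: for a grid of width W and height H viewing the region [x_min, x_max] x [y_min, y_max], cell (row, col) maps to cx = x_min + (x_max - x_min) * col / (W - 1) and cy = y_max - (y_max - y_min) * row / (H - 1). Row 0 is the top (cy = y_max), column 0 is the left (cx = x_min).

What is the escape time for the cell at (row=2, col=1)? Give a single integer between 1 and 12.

Answer: 4

Derivation:
z_0 = 0 + 0i, c = -0.9163 + 0.7420i
Iter 1: z = -0.9163 + 0.7420i, |z|^2 = 1.3901
Iter 2: z = -0.6273 + -0.6177i, |z|^2 = 0.7751
Iter 3: z = -0.9043 + 1.5170i, |z|^2 = 3.1190
Iter 4: z = -2.3997 + -2.0017i, |z|^2 = 9.7653
Escaped at iteration 4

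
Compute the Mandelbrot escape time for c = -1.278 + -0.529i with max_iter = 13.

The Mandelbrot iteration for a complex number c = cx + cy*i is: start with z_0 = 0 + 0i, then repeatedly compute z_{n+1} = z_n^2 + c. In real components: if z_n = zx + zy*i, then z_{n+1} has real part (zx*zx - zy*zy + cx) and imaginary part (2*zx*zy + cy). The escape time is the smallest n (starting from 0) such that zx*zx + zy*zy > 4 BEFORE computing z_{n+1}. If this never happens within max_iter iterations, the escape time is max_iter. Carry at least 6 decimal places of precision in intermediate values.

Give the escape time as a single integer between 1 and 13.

Answer: 4

Derivation:
z_0 = 0 + 0i, c = -1.2780 + -0.5290i
Iter 1: z = -1.2780 + -0.5290i, |z|^2 = 1.9131
Iter 2: z = 0.0754 + 0.8231i, |z|^2 = 0.6832
Iter 3: z = -1.9498 + -0.4048i, |z|^2 = 3.9657
Iter 4: z = 2.3600 + 1.0496i, |z|^2 = 6.6713
Escaped at iteration 4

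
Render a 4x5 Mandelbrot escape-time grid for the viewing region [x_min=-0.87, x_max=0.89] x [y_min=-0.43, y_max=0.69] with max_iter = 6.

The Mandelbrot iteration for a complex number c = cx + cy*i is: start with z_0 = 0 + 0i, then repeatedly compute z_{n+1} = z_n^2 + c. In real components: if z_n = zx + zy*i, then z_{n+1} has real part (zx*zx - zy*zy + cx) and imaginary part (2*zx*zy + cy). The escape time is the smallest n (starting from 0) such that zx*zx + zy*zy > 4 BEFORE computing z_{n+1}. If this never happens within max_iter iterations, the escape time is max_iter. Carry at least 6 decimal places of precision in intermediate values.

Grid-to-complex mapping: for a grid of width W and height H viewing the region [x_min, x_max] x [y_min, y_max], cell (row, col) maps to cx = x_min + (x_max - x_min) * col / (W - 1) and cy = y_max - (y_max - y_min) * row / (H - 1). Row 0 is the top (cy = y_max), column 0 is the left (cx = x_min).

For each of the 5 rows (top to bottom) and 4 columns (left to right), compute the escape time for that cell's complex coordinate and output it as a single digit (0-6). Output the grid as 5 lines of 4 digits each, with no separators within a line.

(row=0, col=0): c = -0.8700 + 0.6900i → escape time 4
(row=0, col=1): c = -0.2833 + 0.6900i → escape time 6
(row=0, col=2): c = 0.3033 + 0.6900i → escape time 6
(row=0, col=3): c = 0.8900 + 0.6900i → escape time 2
(row=1, col=0): c = -0.8700 + 0.4100i → escape time 6
(row=1, col=1): c = -0.2833 + 0.4100i → escape time 6
(row=1, col=2): c = 0.3033 + 0.4100i → escape time 6
(row=1, col=3): c = 0.8900 + 0.4100i → escape time 3
(row=2, col=0): c = -0.8700 + 0.1300i → escape time 6
(row=2, col=1): c = -0.2833 + 0.1300i → escape time 6
(row=2, col=2): c = 0.3033 + 0.1300i → escape time 6
(row=2, col=3): c = 0.8900 + 0.1300i → escape time 3
(row=3, col=0): c = -0.8700 + -0.1500i → escape time 6
(row=3, col=1): c = -0.2833 + -0.1500i → escape time 6
(row=3, col=2): c = 0.3033 + -0.1500i → escape time 6
(row=3, col=3): c = 0.8900 + -0.1500i → escape time 3
(row=4, col=0): c = -0.8700 + -0.4300i → escape time 6
(row=4, col=1): c = -0.2833 + -0.4300i → escape time 6
(row=4, col=2): c = 0.3033 + -0.4300i → escape time 6
(row=4, col=3): c = 0.8900 + -0.4300i → escape time 3

Answer: 4662
6663
6663
6663
6663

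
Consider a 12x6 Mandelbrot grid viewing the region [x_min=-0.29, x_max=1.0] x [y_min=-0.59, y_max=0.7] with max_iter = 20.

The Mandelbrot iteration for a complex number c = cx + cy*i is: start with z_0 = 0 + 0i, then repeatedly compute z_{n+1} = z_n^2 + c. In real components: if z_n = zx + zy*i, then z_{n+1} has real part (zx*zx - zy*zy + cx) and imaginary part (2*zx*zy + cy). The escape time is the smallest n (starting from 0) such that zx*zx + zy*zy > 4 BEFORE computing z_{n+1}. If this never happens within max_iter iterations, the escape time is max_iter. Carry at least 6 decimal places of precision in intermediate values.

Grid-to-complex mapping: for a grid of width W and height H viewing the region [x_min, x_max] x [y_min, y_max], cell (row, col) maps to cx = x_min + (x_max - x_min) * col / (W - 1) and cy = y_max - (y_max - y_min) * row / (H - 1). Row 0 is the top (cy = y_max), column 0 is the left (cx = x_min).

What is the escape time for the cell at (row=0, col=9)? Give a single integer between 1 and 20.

Answer: 3

Derivation:
z_0 = 0 + 0i, c = 0.7655 + 0.7000i
Iter 1: z = 0.7655 + 0.7000i, |z|^2 = 1.0759
Iter 2: z = 0.8614 + 1.7716i, |z|^2 = 3.8807
Iter 3: z = -1.6313 + 3.7521i, |z|^2 = 16.7392
Escaped at iteration 3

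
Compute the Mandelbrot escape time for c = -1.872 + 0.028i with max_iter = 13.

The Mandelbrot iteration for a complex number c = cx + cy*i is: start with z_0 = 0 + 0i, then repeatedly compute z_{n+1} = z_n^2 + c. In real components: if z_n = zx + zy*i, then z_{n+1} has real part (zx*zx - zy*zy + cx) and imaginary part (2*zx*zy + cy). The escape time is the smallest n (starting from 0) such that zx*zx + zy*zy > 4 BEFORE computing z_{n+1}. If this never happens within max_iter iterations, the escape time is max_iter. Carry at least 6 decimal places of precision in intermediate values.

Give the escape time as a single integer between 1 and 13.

Answer: 6

Derivation:
z_0 = 0 + 0i, c = -1.8720 + 0.0280i
Iter 1: z = -1.8720 + 0.0280i, |z|^2 = 3.5052
Iter 2: z = 1.6316 + -0.0768i, |z|^2 = 2.6680
Iter 3: z = 0.7842 + -0.2227i, |z|^2 = 0.6646
Iter 4: z = -1.3066 + -0.3213i, |z|^2 = 1.8105
Iter 5: z = -0.2680 + 0.8677i, |z|^2 = 0.8247
Iter 6: z = -2.5530 + -0.4371i, |z|^2 = 6.7090
Escaped at iteration 6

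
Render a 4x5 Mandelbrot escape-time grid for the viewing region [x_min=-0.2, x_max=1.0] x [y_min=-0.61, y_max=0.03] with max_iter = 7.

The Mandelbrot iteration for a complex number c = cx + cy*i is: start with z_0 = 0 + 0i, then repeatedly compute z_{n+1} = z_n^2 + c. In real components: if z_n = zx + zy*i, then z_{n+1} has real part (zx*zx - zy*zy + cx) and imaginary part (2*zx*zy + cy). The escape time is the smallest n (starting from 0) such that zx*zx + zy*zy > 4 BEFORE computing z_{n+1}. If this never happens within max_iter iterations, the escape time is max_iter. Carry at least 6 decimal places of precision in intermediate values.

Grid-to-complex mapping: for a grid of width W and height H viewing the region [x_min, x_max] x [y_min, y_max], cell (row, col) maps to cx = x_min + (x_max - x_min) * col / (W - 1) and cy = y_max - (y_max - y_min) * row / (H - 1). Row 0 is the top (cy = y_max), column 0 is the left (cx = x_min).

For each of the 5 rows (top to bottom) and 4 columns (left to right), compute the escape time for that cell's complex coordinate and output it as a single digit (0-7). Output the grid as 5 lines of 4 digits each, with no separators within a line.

Answer: 7742
7742
7742
7742
7732

Derivation:
(row=0, col=0): c = -0.2000 + 0.0300i → escape time 7
(row=0, col=1): c = 0.2000 + 0.0300i → escape time 7
(row=0, col=2): c = 0.6000 + 0.0300i → escape time 4
(row=0, col=3): c = 1.0000 + 0.0300i → escape time 2
(row=1, col=0): c = -0.2000 + -0.1300i → escape time 7
(row=1, col=1): c = 0.2000 + -0.1300i → escape time 7
(row=1, col=2): c = 0.6000 + -0.1300i → escape time 4
(row=1, col=3): c = 1.0000 + -0.1300i → escape time 2
(row=2, col=0): c = -0.2000 + -0.2900i → escape time 7
(row=2, col=1): c = 0.2000 + -0.2900i → escape time 7
(row=2, col=2): c = 0.6000 + -0.2900i → escape time 4
(row=2, col=3): c = 1.0000 + -0.2900i → escape time 2
(row=3, col=0): c = -0.2000 + -0.4500i → escape time 7
(row=3, col=1): c = 0.2000 + -0.4500i → escape time 7
(row=3, col=2): c = 0.6000 + -0.4500i → escape time 4
(row=3, col=3): c = 1.0000 + -0.4500i → escape time 2
(row=4, col=0): c = -0.2000 + -0.6100i → escape time 7
(row=4, col=1): c = 0.2000 + -0.6100i → escape time 7
(row=4, col=2): c = 0.6000 + -0.6100i → escape time 3
(row=4, col=3): c = 1.0000 + -0.6100i → escape time 2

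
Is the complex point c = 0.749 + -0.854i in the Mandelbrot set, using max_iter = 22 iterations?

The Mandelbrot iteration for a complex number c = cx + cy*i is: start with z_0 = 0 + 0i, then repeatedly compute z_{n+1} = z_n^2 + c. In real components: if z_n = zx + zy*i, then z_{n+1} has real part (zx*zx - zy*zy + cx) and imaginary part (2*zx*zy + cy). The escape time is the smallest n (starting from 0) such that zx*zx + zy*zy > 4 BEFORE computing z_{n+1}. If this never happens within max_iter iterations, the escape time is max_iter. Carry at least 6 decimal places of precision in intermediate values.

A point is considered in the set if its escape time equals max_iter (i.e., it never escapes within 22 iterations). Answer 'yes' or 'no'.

Answer: no

Derivation:
z_0 = 0 + 0i, c = 0.7490 + -0.8540i
Iter 1: z = 0.7490 + -0.8540i, |z|^2 = 1.2903
Iter 2: z = 0.5807 + -2.1333i, |z|^2 = 4.8881
Escaped at iteration 2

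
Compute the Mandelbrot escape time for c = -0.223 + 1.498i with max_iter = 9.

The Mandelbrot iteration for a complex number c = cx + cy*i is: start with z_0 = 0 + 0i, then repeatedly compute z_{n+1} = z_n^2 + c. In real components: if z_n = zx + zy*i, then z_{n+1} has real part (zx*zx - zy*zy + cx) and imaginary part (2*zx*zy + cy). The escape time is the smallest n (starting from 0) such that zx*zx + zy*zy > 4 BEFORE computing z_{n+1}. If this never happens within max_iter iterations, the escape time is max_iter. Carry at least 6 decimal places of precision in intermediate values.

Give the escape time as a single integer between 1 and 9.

z_0 = 0 + 0i, c = -0.2230 + 1.4980i
Iter 1: z = -0.2230 + 1.4980i, |z|^2 = 2.2937
Iter 2: z = -2.4173 + 0.8299i, |z|^2 = 6.5319
Escaped at iteration 2

Answer: 2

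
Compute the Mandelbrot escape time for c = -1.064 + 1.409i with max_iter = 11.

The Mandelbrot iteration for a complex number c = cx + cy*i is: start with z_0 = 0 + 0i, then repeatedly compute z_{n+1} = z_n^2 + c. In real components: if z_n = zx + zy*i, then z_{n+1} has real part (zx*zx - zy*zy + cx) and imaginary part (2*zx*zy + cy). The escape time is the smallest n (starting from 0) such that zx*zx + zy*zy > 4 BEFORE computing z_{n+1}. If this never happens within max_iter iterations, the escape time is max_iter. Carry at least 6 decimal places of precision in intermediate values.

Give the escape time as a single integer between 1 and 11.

z_0 = 0 + 0i, c = -1.0640 + 1.4090i
Iter 1: z = -1.0640 + 1.4090i, |z|^2 = 3.1174
Iter 2: z = -1.9172 + -1.5894i, |z|^2 = 6.2016
Escaped at iteration 2

Answer: 2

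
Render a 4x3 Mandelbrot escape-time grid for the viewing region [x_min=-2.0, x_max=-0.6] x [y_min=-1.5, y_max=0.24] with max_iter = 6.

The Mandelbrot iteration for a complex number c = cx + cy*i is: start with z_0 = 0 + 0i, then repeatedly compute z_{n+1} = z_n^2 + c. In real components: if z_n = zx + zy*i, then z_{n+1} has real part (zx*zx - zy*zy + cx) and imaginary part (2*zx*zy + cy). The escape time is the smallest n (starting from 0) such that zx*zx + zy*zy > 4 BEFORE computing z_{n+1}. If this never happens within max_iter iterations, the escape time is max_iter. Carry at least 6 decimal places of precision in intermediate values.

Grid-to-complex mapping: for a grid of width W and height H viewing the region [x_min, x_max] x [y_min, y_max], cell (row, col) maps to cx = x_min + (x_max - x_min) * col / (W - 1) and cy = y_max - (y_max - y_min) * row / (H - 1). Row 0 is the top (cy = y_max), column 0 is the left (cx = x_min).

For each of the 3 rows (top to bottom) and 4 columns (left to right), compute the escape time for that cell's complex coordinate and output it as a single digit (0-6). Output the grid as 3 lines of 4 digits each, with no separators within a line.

(row=0, col=0): c = -2.0000 + 0.2400i → escape time 1
(row=0, col=1): c = -1.5333 + 0.2400i → escape time 5
(row=0, col=2): c = -1.0667 + 0.2400i → escape time 6
(row=0, col=3): c = -0.6000 + 0.2400i → escape time 6
(row=1, col=0): c = -2.0000 + -0.6300i → escape time 1
(row=1, col=1): c = -1.5333 + -0.6300i → escape time 3
(row=1, col=2): c = -1.0667 + -0.6300i → escape time 4
(row=1, col=3): c = -0.6000 + -0.6300i → escape time 6
(row=2, col=0): c = -2.0000 + -1.5000i → escape time 1
(row=2, col=1): c = -1.5333 + -1.5000i → escape time 1
(row=2, col=2): c = -1.0667 + -1.5000i → escape time 2
(row=2, col=3): c = -0.6000 + -1.5000i → escape time 2

Answer: 1566
1346
1122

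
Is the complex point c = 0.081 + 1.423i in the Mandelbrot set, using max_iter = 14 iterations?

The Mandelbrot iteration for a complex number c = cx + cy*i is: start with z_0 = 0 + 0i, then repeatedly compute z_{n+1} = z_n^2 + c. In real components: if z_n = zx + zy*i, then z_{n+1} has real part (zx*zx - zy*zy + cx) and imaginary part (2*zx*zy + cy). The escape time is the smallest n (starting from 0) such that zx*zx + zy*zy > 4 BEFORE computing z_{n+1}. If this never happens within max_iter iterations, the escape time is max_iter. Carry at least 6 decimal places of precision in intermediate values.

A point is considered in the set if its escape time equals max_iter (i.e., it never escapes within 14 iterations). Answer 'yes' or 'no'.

Answer: no

Derivation:
z_0 = 0 + 0i, c = 0.0810 + 1.4230i
Iter 1: z = 0.0810 + 1.4230i, |z|^2 = 2.0315
Iter 2: z = -1.9374 + 1.6535i, |z|^2 = 6.4875
Escaped at iteration 2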